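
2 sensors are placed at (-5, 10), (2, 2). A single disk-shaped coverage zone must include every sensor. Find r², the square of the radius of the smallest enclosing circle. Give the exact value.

28.25

The smallest circle enclosing two points has them as diameter endpoints.
Centre = midpoint = (-1.5, 6); r² = |(-5, 10)−(2, 2)|²/4 = 113/4 = 28.25.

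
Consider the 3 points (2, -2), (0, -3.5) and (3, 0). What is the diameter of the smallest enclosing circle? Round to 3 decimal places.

4.610

Call the three points A, B, C in the order given.
Side lengths²: AB² = 6.25, AC² = 5, BC² = 21.25.
Since BC² = 21.25 ≥ 6.25 + 5 = 11.25, the angle opposite BC is not acute, so the smallest enclosing circle has BC as diameter.
Centre = midpoint of BC = (1.5, -1.75), r² = 21.25/4 = 5.3125.
Diameter = 2r = 2√(5.3125) ≈ 4.610.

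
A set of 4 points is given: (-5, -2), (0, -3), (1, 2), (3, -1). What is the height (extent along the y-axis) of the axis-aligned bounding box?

max y = 2, min y = -3, so height = 5.

5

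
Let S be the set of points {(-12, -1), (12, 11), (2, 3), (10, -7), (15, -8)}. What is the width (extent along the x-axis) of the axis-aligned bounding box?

27

max x = 15, min x = -12, so width = 27.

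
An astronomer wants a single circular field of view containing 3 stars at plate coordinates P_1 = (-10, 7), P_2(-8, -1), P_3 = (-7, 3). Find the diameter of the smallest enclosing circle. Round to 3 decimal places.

8.246

Side lengths²: P_1P_2² = 68, P_1P_3² = 25, P_2P_3² = 17.
Since P_1P_2² = 68 ≥ 25 + 17 = 42, the angle opposite P_1P_2 is not acute, so the smallest enclosing circle has P_1P_2 as diameter.
Centre = midpoint of P_1P_2 = (-9, 3), r² = 68/4 = 17.
Diameter = 2r = 2√17 ≈ 8.246.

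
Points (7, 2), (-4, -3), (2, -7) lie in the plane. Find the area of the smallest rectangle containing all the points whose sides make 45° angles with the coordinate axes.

80

In coordinates u = x + y, v = x − y the rectangle is axis-aligned; the map (x,y)→(u,v) scales areas by 2.
u-values: 9, -7, -5; range = 9 − (-7) = 16.
v-values: 5, -1, 9; range = 9 − (-1) = 10.
Area = (16 × 10) / 2 = 80.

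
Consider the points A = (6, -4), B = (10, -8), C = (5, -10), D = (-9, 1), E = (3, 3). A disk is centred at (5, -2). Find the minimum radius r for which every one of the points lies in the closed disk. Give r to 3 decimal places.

14.318

The required radius is the distance from (5, -2) to the farthest point.
Squared distances: 5, 61, 64, 205, 29.
Maximum is 205, attained at D.
r = √205 ≈ 14.318.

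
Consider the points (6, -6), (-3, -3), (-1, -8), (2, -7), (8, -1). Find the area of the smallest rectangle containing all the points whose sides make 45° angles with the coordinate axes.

In coordinates u = x + y, v = x − y the rectangle is axis-aligned; the map (x,y)→(u,v) scales areas by 2.
u-values: 0, -6, -9, -5, 7; range = 7 − (-9) = 16.
v-values: 12, 0, 7, 9, 9; range = 12 − 0 = 12.
Area = (16 × 12) / 2 = 96.

96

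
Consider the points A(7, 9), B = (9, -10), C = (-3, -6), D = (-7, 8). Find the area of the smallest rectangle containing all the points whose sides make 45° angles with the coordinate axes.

In coordinates u = x + y, v = x − y the rectangle is axis-aligned; the map (x,y)→(u,v) scales areas by 2.
u-values: 16, -1, -9, 1; range = 16 − (-9) = 25.
v-values: -2, 19, 3, -15; range = 19 − (-15) = 34.
Area = (25 × 34) / 2 = 425.

425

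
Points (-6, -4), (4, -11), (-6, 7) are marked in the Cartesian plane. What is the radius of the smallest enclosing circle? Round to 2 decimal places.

Call the three points A, B, C in the order given.
Side lengths²: AB² = 149, AC² = 121, BC² = 424.
Since BC² = 424 ≥ 149 + 121 = 270, the angle opposite BC is not acute, so the smallest enclosing circle has BC as diameter.
Centre = midpoint of BC = (-1, -2), r² = 424/4 = 106.
r = √106 ≈ 10.30.

10.30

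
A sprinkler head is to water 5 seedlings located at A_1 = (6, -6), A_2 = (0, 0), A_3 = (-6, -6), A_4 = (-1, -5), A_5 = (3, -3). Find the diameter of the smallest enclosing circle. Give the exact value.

12

By Welzl's lemma the MEC is supported by two points (diametrically opposite) or three points (on a circumcircle).
The farthest pair is A_1–A_3 with squared distance 144. The circle on this segment as diameter has centre (0, -6) and r² = 144/4 = 36.
Check A_2: distance² to centre = 36 ≤ 36, so it lies inside.
All remaining points lie in this disk, and no smaller disk contains both endpoints, so this is the minimum enclosing circle.
Diameter = 2r = 2√36 = 12.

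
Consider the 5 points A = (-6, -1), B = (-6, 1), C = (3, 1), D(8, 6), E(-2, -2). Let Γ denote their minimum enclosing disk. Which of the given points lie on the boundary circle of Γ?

The farthest pair is A–D with squared distance 245. The circle on this segment as diameter has centre (1, 2.5) and r² = 245/4 = 61.25.
Check B: distance² to centre = 51.25 ≤ 61.25, so it lies inside.
All remaining points lie in this disk, and no smaller disk contains both endpoints, so this is the minimum enclosing circle.
The points at distance exactly r from the centre are A, D — 2 points.

A, D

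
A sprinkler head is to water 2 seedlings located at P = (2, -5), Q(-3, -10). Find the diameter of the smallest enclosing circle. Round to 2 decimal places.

The smallest circle enclosing two points has them as diameter endpoints.
Centre = midpoint = (-0.5, -7.5); r² = |PQ|²/4 = 50/4 = 12.5.
Diameter = 2r = 2√(12.5) ≈ 7.07.

7.07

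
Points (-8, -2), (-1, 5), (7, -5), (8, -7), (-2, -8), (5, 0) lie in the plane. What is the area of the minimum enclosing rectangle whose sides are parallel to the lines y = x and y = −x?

157.5

In coordinates u = x + y, v = x − y the rectangle is axis-aligned; the map (x,y)→(u,v) scales areas by 2.
u-values: -10, 4, 2, 1, -10, 5; range = 5 − (-10) = 15.
v-values: -6, -6, 12, 15, 6, 5; range = 15 − (-6) = 21.
Area = (15 × 21) / 2 = 157.5.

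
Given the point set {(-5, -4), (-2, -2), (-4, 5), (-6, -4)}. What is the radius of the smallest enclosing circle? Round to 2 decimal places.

The minimum enclosing circle of a finite set is fixed by two of the points (as a diameter) or three (as a circumcircle).
The farthest pair is (-4, 5)–(-6, -4) with squared distance 85. The circle on this segment as diameter has centre (-5, 0.5) and r² = 85/4 = 21.25.
Check (-5, -4): distance² to centre = 20.25 ≤ 21.25, so it lies inside.
All remaining points lie in this disk, and no smaller disk contains both endpoints, so this is the minimum enclosing circle.
r = √(21.25) ≈ 4.61.

4.61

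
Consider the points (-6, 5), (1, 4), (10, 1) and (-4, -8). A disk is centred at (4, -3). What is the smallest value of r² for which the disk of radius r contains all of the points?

The required radius is the distance from (4, -3) to the farthest point.
Squared distances: 164, 58, 52, 89.
Maximum is 164, attained at (-6, 5).

164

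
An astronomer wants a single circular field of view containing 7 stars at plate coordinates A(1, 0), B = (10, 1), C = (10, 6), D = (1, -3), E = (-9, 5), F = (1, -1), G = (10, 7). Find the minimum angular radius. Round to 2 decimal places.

A smallest enclosing disk is always determined by at most three of the input points on its boundary.
The minimum enclosing circle is determined by three boundary points: B, E, G.
Their circumcentre is (27/38, 4) with r² = 137605/1444.
The farthest remaining point C is at distance² 130385/1444 ≤ 137605/1444.
r = √(137605/1444) ≈ 9.76.

9.76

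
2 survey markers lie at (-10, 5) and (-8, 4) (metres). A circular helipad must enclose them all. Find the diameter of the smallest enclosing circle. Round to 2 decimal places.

2.24

The smallest circle enclosing two points has them as diameter endpoints.
Centre = midpoint = (-9, 4.5); r² = |(-10, 5)−(-8, 4)|²/4 = 5/4 = 1.25.
Diameter = 2r = 2√(1.25) ≈ 2.24.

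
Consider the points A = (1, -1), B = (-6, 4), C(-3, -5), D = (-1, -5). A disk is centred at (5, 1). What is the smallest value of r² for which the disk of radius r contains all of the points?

130

The required radius is the distance from (5, 1) to the farthest point.
Squared distances: 20, 130, 100, 72.
Maximum is 130, attained at B.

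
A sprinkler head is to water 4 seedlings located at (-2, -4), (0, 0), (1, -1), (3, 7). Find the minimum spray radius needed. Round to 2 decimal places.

The farthest pair is (-2, -4)–(3, 7) with squared distance 146. The circle on this segment as diameter has centre (0.5, 1.5) and r² = 146/4 = 36.5.
Check (0, 0): distance² to centre = 2.5 ≤ 36.5, so it lies inside.
All remaining points lie in this disk, and no smaller disk contains both endpoints, so this is the minimum enclosing circle.
r = √(36.5) ≈ 6.04.

6.04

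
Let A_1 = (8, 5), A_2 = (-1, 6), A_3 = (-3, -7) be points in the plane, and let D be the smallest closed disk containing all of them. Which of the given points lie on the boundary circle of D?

A_1, A_3

Side lengths²: A_1A_2² = 82, A_1A_3² = 265, A_2A_3² = 173.
Since A_1A_3² = 265 ≥ 173 + 82 = 255, the angle opposite A_1A_3 is not acute, so the smallest enclosing circle has A_1A_3 as diameter.
Centre = midpoint of A_1A_3 = (2.5, -1), r² = 265/4 = 66.25.
The points at distance exactly r from the centre are A_1, A_3 — 2 points.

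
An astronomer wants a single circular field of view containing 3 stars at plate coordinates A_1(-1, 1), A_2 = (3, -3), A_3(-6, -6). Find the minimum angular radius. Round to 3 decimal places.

Side lengths²: A_1A_2² = 32, A_1A_3² = 74, A_2A_3² = 90.
Since A_2A_3² = 90 < 74 + 32 = 106, the triangle is acute, so the smallest enclosing circle is the circumcircle.
Circumcentre = (-1.75, -3.75), r² = 23.125.
r = √(23.125) ≈ 4.809.

4.809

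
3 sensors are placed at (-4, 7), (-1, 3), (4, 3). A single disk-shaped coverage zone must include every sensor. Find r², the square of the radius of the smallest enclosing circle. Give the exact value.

20

Call the three points A, B, C in the order given.
Side lengths²: AB² = 25, AC² = 80, BC² = 25.
Since AC² = 80 ≥ 25 + 25 = 50, the angle opposite AC is not acute, so the smallest enclosing circle has AC as diameter.
Centre = midpoint of AC = (0, 5), r² = 80/4 = 20.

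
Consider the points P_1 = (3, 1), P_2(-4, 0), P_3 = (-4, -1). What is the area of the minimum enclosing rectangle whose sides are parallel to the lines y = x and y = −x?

27

In coordinates u = x + y, v = x − y the rectangle is axis-aligned; the map (x,y)→(u,v) scales areas by 2.
u-values: 4, -4, -5; range = 4 − (-5) = 9.
v-values: 2, -4, -3; range = 2 − (-4) = 6.
Area = (9 × 6) / 2 = 27.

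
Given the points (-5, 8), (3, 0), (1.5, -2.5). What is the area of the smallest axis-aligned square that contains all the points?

The bounding box has width 8 and height 10.5.
An axis-aligned square enclosing the set must have side ≥ max(width, height).
So the minimum side is max(8, 10.5) = 10.5.
Area = 10.5² = 110.25.

110.25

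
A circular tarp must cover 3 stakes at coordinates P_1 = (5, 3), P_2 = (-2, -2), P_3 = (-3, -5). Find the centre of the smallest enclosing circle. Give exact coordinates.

(1, -1)

Side lengths²: P_1P_2² = 74, P_1P_3² = 128, P_2P_3² = 10.
Since P_1P_3² = 128 ≥ 74 + 10 = 84, the angle opposite P_1P_3 is not acute, so the smallest enclosing circle has P_1P_3 as diameter.
Centre = midpoint of P_1P_3 = (1, -1), r² = 128/4 = 32.
Centre = (1, -1).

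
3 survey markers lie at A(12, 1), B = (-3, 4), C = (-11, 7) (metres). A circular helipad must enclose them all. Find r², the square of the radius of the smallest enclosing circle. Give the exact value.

Side lengths²: AB² = 234, AC² = 565, BC² = 73.
Since AC² = 565 ≥ 234 + 73 = 307, the angle opposite AC is not acute, so the smallest enclosing circle has AC as diameter.
Centre = midpoint of AC = (0.5, 4), r² = 565/4 = 141.25.

141.25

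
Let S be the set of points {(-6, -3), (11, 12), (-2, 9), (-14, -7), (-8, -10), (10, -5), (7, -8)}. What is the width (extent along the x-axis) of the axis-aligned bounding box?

25

max x = 11, min x = -14, so width = 25.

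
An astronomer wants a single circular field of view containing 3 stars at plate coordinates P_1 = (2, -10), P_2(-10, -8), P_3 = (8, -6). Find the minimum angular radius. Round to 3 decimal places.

9.055

Side lengths²: P_1P_2² = 148, P_1P_3² = 52, P_2P_3² = 328.
Since P_2P_3² = 328 ≥ 148 + 52 = 200, the angle opposite P_2P_3 is not acute, so the smallest enclosing circle has P_2P_3 as diameter.
Centre = midpoint of P_2P_3 = (-1, -7), r² = 328/4 = 82.
r = √82 ≈ 9.055.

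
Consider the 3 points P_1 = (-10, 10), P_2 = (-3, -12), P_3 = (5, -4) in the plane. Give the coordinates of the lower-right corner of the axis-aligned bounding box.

x-range [-10, 5], y-range [-12, 10].
The lower-right corner is (5, -12).

(5, -12)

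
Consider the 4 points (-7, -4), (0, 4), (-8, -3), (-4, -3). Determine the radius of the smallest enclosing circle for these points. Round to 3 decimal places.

5.327

The minimum enclosing circle of a finite set is fixed by two of the points (as a diameter) or three (as a circumcircle).
The minimum enclosing circle is determined by three boundary points: (-7, -4), (0, 4), (-8, -3).
Their circumcentre is (-113/30, 7/30) with r² = 12769/450.
The farthest remaining point (-4, -3) is at distance² 4729/450 ≤ 12769/450.
r = √(12769/450) ≈ 5.327.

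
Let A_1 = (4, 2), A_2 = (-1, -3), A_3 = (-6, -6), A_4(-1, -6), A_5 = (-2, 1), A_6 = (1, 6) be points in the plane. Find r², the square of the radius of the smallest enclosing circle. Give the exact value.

A smallest enclosing disk is always determined by at most three of the input points on its boundary.
The farthest pair is A_3–A_6 with squared distance 193. The circle on this segment as diameter has centre (-2.5, 0) and r² = 193/4 = 48.25.
Check A_1: distance² to centre = 46.25 ≤ 48.25, so it lies inside.
All remaining points lie in this disk, and no smaller disk contains both endpoints, so this is the minimum enclosing circle.

48.25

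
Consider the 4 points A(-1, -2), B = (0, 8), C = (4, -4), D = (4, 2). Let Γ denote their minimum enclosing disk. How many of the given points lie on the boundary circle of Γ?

2

A smallest enclosing disk is always determined by at most three of the input points on its boundary.
The farthest pair is B–C with squared distance 160. The circle on this segment as diameter has centre (2, 2) and r² = 160/4 = 40.
Check A: distance² to centre = 25 ≤ 40, so it lies inside.
All remaining points lie in this disk, and no smaller disk contains both endpoints, so this is the minimum enclosing circle.
The points at distance exactly r from the centre are B, C — 2 points.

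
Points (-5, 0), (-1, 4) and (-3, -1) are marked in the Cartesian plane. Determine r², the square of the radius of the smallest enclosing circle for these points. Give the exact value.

145/18

Call the three points A, B, C in the order given.
Side lengths²: AB² = 32, AC² = 5, BC² = 29.
Since AB² = 32 < 29 + 5 = 34, the triangle is acute, so the smallest enclosing circle is the circumcircle.
Circumcentre = (-17/6, 11/6), r² = 145/18.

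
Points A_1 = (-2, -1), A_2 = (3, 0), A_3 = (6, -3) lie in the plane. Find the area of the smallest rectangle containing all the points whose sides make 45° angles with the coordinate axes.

30

In coordinates u = x + y, v = x − y the rectangle is axis-aligned; the map (x,y)→(u,v) scales areas by 2.
u-values: -3, 3, 3; range = 3 − (-3) = 6.
v-values: -1, 3, 9; range = 9 − (-1) = 10.
Area = (6 × 10) / 2 = 30.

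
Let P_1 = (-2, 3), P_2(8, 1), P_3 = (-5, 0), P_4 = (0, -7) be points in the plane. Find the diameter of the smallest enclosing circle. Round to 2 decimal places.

By Welzl's lemma the MEC is supported by two points (diametrically opposite) or three points (on a circumcircle).
The minimum enclosing circle is determined by three boundary points: P_2, P_3, P_4.
Their circumcentre is (19/12, -7/12) with r² = 3145/72.
The farthest remaining point P_1 is at distance² 1849/72 ≤ 3145/72.
Diameter = 2r = 2√(3145/72) ≈ 13.22.

13.22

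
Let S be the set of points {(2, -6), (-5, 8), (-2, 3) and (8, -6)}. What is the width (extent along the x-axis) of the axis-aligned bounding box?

max x = 8, min x = -5, so width = 13.

13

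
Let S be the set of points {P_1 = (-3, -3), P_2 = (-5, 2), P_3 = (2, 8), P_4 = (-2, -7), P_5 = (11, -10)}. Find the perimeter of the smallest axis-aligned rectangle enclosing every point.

68

Width = max x − min x = 11 − (-5) = 16.
Height = max y − min y = 8 − (-10) = 18.
Perimeter = 2(16 + 18) = 68.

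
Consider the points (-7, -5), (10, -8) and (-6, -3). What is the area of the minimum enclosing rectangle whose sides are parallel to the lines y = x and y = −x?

In coordinates u = x + y, v = x − y the rectangle is axis-aligned; the map (x,y)→(u,v) scales areas by 2.
u-values: -12, 2, -9; range = 2 − (-12) = 14.
v-values: -2, 18, -3; range = 18 − (-3) = 21.
Area = (14 × 21) / 2 = 147.

147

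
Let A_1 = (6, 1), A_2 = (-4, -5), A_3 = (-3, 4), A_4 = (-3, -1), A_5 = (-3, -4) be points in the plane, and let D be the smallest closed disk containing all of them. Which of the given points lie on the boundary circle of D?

A smallest enclosing disk is always determined by at most three of the input points on its boundary.
The minimum enclosing circle is determined by three boundary points: A_1, A_2, A_3.
Their circumcentre is (5/14, -13/14) with r² = 3485/98.
The farthest remaining point A_5 is at distance² 2029/98 ≤ 3485/98.
The points at distance exactly r from the centre are A_1, A_2, A_3 — 3 points.

A_1, A_2, A_3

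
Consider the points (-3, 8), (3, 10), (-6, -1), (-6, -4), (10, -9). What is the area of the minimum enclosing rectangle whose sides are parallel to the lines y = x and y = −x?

345

In coordinates u = x + y, v = x − y the rectangle is axis-aligned; the map (x,y)→(u,v) scales areas by 2.
u-values: 5, 13, -7, -10, 1; range = 13 − (-10) = 23.
v-values: -11, -7, -5, -2, 19; range = 19 − (-11) = 30.
Area = (23 × 30) / 2 = 345.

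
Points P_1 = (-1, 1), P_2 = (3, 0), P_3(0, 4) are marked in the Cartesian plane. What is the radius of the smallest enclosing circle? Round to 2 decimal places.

Side lengths²: P_1P_2² = 17, P_1P_3² = 10, P_2P_3² = 25.
Since P_2P_3² = 25 < 17 + 10 = 27, the triangle is acute, so the smallest enclosing circle is the circumcircle.
Circumcentre = (35/26, 49/26), r² = 2125/338.
r = √(2125/338) ≈ 2.51.

2.51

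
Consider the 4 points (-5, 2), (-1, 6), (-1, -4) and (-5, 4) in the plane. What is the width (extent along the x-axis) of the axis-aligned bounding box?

max x = -1, min x = -5, so width = 4.

4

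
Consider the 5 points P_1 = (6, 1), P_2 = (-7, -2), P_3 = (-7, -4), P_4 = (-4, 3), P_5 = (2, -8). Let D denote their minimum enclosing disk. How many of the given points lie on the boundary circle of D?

3

By Welzl's lemma the MEC is supported by two points (diametrically opposite) or three points (on a circumcircle).
The farthest pair is P_1–P_3 with squared distance 194. The circle on this segment as diameter has centre (-0.5, -1.5) and r² = 194/4 = 48.5.
Check P_2: distance² to centre = 42.5 ≤ 48.5, so it lies inside.
All remaining points lie in this disk, and no smaller disk contains both endpoints, so this is the minimum enclosing circle.
The points at distance exactly r from the centre are P_1, P_3, P_5 — 3 points.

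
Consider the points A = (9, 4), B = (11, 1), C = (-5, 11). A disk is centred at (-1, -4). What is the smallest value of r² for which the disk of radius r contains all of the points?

The required radius is the distance from (-1, -4) to the farthest point.
Squared distances: 164, 169, 241.
Maximum is 241, attained at C.

241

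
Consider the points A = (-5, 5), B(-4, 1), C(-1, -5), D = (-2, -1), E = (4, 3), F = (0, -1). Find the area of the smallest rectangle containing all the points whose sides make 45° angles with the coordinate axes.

91

In coordinates u = x + y, v = x − y the rectangle is axis-aligned; the map (x,y)→(u,v) scales areas by 2.
u-values: 0, -3, -6, -3, 7, -1; range = 7 − (-6) = 13.
v-values: -10, -5, 4, -1, 1, 1; range = 4 − (-10) = 14.
Area = (13 × 14) / 2 = 91.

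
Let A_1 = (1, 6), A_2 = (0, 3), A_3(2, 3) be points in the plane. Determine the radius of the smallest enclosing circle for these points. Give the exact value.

Side lengths²: A_1A_2² = 10, A_1A_3² = 10, A_2A_3² = 4.
Since A_1A_3² = 10 < 10 + 4 = 14, the triangle is acute, so the smallest enclosing circle is the circumcircle.
Circumcentre = (1, 13/3), r² = 25/9.
r = √(25/9) = 5/3.

5/3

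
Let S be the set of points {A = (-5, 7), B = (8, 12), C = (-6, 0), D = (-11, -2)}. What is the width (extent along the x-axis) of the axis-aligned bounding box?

max x = 8, min x = -11, so width = 19.

19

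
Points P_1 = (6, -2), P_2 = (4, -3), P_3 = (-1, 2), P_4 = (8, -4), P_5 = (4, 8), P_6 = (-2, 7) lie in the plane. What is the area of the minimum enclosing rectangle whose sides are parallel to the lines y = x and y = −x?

115.5

In coordinates u = x + y, v = x − y the rectangle is axis-aligned; the map (x,y)→(u,v) scales areas by 2.
u-values: 4, 1, 1, 4, 12, 5; range = 12 − 1 = 11.
v-values: 8, 7, -3, 12, -4, -9; range = 12 − (-9) = 21.
Area = (11 × 21) / 2 = 115.5.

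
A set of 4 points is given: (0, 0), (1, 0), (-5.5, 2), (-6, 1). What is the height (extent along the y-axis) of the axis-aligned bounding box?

max y = 2, min y = 0, so height = 2.

2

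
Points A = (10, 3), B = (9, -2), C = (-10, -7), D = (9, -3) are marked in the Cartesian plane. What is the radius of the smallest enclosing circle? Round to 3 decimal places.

11.180

A smallest enclosing disk is always determined by at most three of the input points on its boundary.
The farthest pair is A–C with squared distance 500. The circle on this segment as diameter has centre (0, -2) and r² = 500/4 = 125.
Check B: distance² to centre = 81 ≤ 125, so it lies inside.
All remaining points lie in this disk, and no smaller disk contains both endpoints, so this is the minimum enclosing circle.
r = √125 ≈ 11.180.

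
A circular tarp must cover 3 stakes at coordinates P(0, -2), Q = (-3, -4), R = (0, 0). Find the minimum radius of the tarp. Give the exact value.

Side lengths²: PQ² = 13, PR² = 4, QR² = 25.
Since QR² = 25 ≥ 13 + 4 = 17, the angle opposite QR is not acute, so the smallest enclosing circle has QR as diameter.
Centre = midpoint of QR = (-1.5, -2), r² = 25/4 = 6.25.
r = √(6.25) = 2.5.

2.5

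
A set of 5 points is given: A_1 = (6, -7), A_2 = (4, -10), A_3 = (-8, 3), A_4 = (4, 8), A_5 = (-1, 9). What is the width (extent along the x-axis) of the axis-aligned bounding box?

14

max x = 6, min x = -8, so width = 14.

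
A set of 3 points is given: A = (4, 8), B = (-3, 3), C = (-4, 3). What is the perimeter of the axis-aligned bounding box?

26

Width = max x − min x = 4 − (-4) = 8.
Height = max y − min y = 8 − 3 = 5.
Perimeter = 2(8 + 5) = 26.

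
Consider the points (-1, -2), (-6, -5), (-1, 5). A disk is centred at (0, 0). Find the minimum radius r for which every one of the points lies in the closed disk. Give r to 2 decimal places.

7.81

The required radius is the distance from (0, 0) to the farthest point.
Squared distances: 5, 61, 26.
Maximum is 61, attained at (-6, -5).
r = √61 ≈ 7.81.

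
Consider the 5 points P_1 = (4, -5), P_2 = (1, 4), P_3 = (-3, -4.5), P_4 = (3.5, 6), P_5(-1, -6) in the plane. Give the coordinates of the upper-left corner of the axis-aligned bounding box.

(-3, 6)

x-range [-3, 4], y-range [-6, 6].
The upper-left corner is (-3, 6).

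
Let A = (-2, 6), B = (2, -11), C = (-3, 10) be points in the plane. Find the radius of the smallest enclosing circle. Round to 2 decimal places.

Side lengths²: AB² = 305, AC² = 17, BC² = 466.
Since BC² = 466 ≥ 305 + 17 = 322, the angle opposite BC is not acute, so the smallest enclosing circle has BC as diameter.
Centre = midpoint of BC = (-0.5, -0.5), r² = 466/4 = 116.5.
r = √(116.5) ≈ 10.79.

10.79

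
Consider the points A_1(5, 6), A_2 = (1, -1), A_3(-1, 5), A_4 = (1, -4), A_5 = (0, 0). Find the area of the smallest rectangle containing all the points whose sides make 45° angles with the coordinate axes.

77

In coordinates u = x + y, v = x − y the rectangle is axis-aligned; the map (x,y)→(u,v) scales areas by 2.
u-values: 11, 0, 4, -3, 0; range = 11 − (-3) = 14.
v-values: -1, 2, -6, 5, 0; range = 5 − (-6) = 11.
Area = (14 × 11) / 2 = 77.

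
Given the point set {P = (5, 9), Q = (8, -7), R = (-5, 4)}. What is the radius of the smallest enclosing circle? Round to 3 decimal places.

Side lengths²: PQ² = 265, PR² = 125, QR² = 290.
Since QR² = 290 < 265 + 125 = 390, the triangle is acute, so the smallest enclosing circle is the circumcircle.
Circumcentre = (43/14, 5/14), r² = 7685/98.
r = √(7685/98) ≈ 8.855.

8.855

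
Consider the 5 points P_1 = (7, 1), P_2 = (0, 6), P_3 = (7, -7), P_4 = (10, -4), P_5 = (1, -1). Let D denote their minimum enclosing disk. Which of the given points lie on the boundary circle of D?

P_2, P_3, P_4

A smallest enclosing disk is always determined by at most three of the input points on its boundary.
The farthest pair is P_2–P_3 with squared distance 218. The circle on this segment as diameter has centre (3.5, -0.5) and r² = 218/4 = 54.5.
Check P_1: distance² to centre = 14.5 ≤ 54.5, so it lies inside.
All remaining points lie in this disk, and no smaller disk contains both endpoints, so this is the minimum enclosing circle.
The points at distance exactly r from the centre are P_2, P_3, P_4 — 3 points.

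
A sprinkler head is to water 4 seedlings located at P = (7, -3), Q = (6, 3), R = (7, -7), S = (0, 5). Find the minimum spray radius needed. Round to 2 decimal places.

6.95

A smallest enclosing disk is always determined by at most three of the input points on its boundary.
The farthest pair is R–S with squared distance 193. The circle on this segment as diameter has centre (3.5, -1) and r² = 193/4 = 48.25.
Check P: distance² to centre = 16.25 ≤ 48.25, so it lies inside.
All remaining points lie in this disk, and no smaller disk contains both endpoints, so this is the minimum enclosing circle.
r = √(48.25) ≈ 6.95.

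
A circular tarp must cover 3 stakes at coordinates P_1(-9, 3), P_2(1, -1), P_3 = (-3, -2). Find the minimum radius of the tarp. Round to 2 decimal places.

Side lengths²: P_1P_2² = 116, P_1P_3² = 61, P_2P_3² = 17.
Since P_1P_2² = 116 ≥ 61 + 17 = 78, the angle opposite P_1P_2 is not acute, so the smallest enclosing circle has P_1P_2 as diameter.
Centre = midpoint of P_1P_2 = (-4, 1), r² = 116/4 = 29.
r = √29 ≈ 5.39.

5.39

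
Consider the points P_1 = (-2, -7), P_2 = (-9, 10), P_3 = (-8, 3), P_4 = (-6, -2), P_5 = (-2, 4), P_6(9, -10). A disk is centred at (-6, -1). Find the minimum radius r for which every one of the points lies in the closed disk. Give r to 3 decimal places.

The required radius is the distance from (-6, -1) to the farthest point.
Squared distances: 52, 130, 20, 1, 41, 306.
Maximum is 306, attained at P_6.
r = √306 ≈ 17.493.

17.493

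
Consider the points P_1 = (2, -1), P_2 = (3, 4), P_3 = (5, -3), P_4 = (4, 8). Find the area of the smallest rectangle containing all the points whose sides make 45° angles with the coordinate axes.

66

In coordinates u = x + y, v = x − y the rectangle is axis-aligned; the map (x,y)→(u,v) scales areas by 2.
u-values: 1, 7, 2, 12; range = 12 − 1 = 11.
v-values: 3, -1, 8, -4; range = 8 − (-4) = 12.
Area = (11 × 12) / 2 = 66.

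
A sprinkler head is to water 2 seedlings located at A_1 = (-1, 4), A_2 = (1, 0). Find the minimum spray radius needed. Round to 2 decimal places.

The smallest circle enclosing two points has them as diameter endpoints.
Centre = midpoint = (0, 2); r² = |A_1A_2|²/4 = 20/4 = 5.
r = √5 ≈ 2.24.

2.24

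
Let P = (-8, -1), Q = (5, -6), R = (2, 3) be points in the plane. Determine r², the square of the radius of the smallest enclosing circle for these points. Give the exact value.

Side lengths²: PQ² = 194, PR² = 116, QR² = 90.
Since PQ² = 194 < 116 + 90 = 206, the triangle is acute, so the smallest enclosing circle is the circumcircle.
Circumcentre = (-23/17, -53/17), r² = 14065/289.

14065/289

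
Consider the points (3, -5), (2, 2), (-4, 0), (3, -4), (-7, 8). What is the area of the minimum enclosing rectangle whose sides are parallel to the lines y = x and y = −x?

In coordinates u = x + y, v = x − y the rectangle is axis-aligned; the map (x,y)→(u,v) scales areas by 2.
u-values: -2, 4, -4, -1, 1; range = 4 − (-4) = 8.
v-values: 8, 0, -4, 7, -15; range = 8 − (-15) = 23.
Area = (8 × 23) / 2 = 92.

92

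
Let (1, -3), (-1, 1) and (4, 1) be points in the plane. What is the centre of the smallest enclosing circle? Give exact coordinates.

Call the three points A, B, C in the order given.
Side lengths²: AB² = 20, AC² = 25, BC² = 25.
Since BC² = 25 < 25 + 20 = 45, the triangle is acute, so the smallest enclosing circle is the circumcircle.
Circumcentre = (1.5, -0.25), r² = 7.8125.
Centre = (1.5, -0.25).

(1.5, -0.25)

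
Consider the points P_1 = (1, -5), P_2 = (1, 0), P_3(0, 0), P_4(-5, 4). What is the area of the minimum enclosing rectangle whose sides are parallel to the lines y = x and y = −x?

37.5

In coordinates u = x + y, v = x − y the rectangle is axis-aligned; the map (x,y)→(u,v) scales areas by 2.
u-values: -4, 1, 0, -1; range = 1 − (-4) = 5.
v-values: 6, 1, 0, -9; range = 6 − (-9) = 15.
Area = (5 × 15) / 2 = 37.5.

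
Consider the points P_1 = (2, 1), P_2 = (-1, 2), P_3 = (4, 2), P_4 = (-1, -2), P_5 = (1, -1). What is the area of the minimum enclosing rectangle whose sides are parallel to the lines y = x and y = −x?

In coordinates u = x + y, v = x − y the rectangle is axis-aligned; the map (x,y)→(u,v) scales areas by 2.
u-values: 3, 1, 6, -3, 0; range = 6 − (-3) = 9.
v-values: 1, -3, 2, 1, 2; range = 2 − (-3) = 5.
Area = (9 × 5) / 2 = 22.5.

22.5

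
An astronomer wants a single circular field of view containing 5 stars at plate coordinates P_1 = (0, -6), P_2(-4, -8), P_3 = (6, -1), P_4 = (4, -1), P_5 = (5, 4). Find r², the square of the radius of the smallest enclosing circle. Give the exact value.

A smallest enclosing disk is always determined by at most three of the input points on its boundary.
The farthest pair is P_2–P_5 with squared distance 225. The circle on this segment as diameter has centre (0.5, -2) and r² = 225/4 = 56.25.
Check P_1: distance² to centre = 16.25 ≤ 56.25, so it lies inside.
All remaining points lie in this disk, and no smaller disk contains both endpoints, so this is the minimum enclosing circle.

56.25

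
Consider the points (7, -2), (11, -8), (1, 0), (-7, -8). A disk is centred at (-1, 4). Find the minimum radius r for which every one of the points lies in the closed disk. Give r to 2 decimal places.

The required radius is the distance from (-1, 4) to the farthest point.
Squared distances: 100, 288, 20, 180.
Maximum is 288, attained at (11, -8).
r = √288 ≈ 16.97.

16.97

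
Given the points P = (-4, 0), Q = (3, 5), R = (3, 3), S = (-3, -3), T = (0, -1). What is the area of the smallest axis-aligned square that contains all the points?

The bounding box has width 7 and height 8.
An axis-aligned square enclosing the set must have side ≥ max(width, height).
So the minimum side is max(7, 8) = 8.
Area = 8² = 64.

64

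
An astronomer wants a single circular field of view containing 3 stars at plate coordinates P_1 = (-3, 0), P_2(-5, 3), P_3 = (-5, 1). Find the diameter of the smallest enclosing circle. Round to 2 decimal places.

Side lengths²: P_1P_2² = 13, P_1P_3² = 5, P_2P_3² = 4.
Since P_1P_2² = 13 ≥ 5 + 4 = 9, the angle opposite P_1P_2 is not acute, so the smallest enclosing circle has P_1P_2 as diameter.
Centre = midpoint of P_1P_2 = (-4, 1.5), r² = 13/4 = 3.25.
Diameter = 2r = 2√(3.25) ≈ 3.61.

3.61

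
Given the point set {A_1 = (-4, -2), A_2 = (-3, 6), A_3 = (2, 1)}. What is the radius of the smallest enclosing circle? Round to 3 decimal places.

Side lengths²: A_1A_2² = 65, A_1A_3² = 45, A_2A_3² = 50.
Since A_1A_2² = 65 < 50 + 45 = 95, the triangle is acute, so the smallest enclosing circle is the circumcircle.
Circumcentre = (-13/6, 11/6), r² = 325/18.
r = √(325/18) ≈ 4.249.

4.249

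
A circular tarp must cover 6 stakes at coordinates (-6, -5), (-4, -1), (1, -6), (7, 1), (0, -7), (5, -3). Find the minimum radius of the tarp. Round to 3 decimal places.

7.159

By Welzl's lemma the MEC is supported by two points (diametrically opposite) or three points (on a circumcircle).
The farthest pair is (-6, -5)–(7, 1) with squared distance 205. The circle on this segment as diameter has centre (0.5, -2) and r² = 205/4 = 51.25.
Check (-4, -1): distance² to centre = 21.25 ≤ 51.25, so it lies inside.
All remaining points lie in this disk, and no smaller disk contains both endpoints, so this is the minimum enclosing circle.
r = √(51.25) ≈ 7.159.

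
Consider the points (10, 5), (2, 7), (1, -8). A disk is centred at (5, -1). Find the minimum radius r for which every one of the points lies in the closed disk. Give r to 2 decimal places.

The required radius is the distance from (5, -1) to the farthest point.
Squared distances: 61, 73, 65.
Maximum is 73, attained at (2, 7).
r = √73 ≈ 8.54.

8.54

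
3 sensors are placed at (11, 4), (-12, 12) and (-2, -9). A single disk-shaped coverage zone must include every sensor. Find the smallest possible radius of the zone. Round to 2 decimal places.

Call the three points A, B, C in the order given.
Side lengths²: AB² = 593, AC² = 338, BC² = 541.
Since AB² = 593 < 541 + 338 = 879, the triangle is acute, so the smallest enclosing circle is the circumcircle.
Circumcentre = (-119/62, 243/62), r² = 320813/1922.
r = √(320813/1922) ≈ 12.92.

12.92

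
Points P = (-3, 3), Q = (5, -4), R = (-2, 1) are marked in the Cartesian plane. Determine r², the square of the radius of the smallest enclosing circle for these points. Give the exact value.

28.25

Side lengths²: PQ² = 113, PR² = 5, QR² = 74.
Since PQ² = 113 ≥ 74 + 5 = 79, the angle opposite PQ is not acute, so the smallest enclosing circle has PQ as diameter.
Centre = midpoint of PQ = (1, -0.5), r² = 113/4 = 28.25.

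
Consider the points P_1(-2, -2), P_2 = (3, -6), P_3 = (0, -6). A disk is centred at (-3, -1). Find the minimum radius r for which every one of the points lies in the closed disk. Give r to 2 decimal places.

7.81

The required radius is the distance from (-3, -1) to the farthest point.
Squared distances: 2, 61, 34.
Maximum is 61, attained at P_2.
r = √61 ≈ 7.81.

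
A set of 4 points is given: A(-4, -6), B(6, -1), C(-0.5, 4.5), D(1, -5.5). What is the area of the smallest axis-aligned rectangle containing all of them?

105

x ranges over [-4, 6], width 10.
y ranges over [-6, 4.5], height 10.5.
Area = 10 × 10.5 = 105.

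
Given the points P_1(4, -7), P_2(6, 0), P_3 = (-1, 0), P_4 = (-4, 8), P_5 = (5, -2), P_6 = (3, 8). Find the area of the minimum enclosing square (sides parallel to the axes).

225

The bounding box has width 10 and height 15.
An axis-aligned square enclosing the set must have side ≥ max(width, height).
So the minimum side is max(10, 15) = 15.
Area = 15² = 225.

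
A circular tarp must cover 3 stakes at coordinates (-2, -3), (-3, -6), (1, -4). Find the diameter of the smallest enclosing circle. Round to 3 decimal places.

Call the three points A, B, C in the order given.
Side lengths²: AB² = 10, AC² = 10, BC² = 20.
Since BC² = 20 ≥ 10 + 10 = 20, the angle opposite BC is not acute, so the smallest enclosing circle has BC as diameter.
Centre = midpoint of BC = (-1, -5), r² = 20/4 = 5.
Diameter = 2r = 2√5 ≈ 4.472.

4.472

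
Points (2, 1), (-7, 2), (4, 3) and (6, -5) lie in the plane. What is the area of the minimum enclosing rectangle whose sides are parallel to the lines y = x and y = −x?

120

In coordinates u = x + y, v = x − y the rectangle is axis-aligned; the map (x,y)→(u,v) scales areas by 2.
u-values: 3, -5, 7, 1; range = 7 − (-5) = 12.
v-values: 1, -9, 1, 11; range = 11 − (-9) = 20.
Area = (12 × 20) / 2 = 120.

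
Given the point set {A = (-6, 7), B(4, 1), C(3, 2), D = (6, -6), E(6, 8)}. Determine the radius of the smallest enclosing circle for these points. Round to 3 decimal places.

A smallest enclosing disk is always determined by at most three of the input points on its boundary.
The minimum enclosing circle is determined by three boundary points: A, D, E.
Their circumcentre is (13/24, 1) with r² = 45385/576.
The farthest remaining point B is at distance² 6889/576 ≤ 45385/576.
r = √(45385/576) ≈ 8.877.

8.877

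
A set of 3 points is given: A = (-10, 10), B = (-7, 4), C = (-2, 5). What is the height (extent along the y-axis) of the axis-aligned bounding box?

max y = 10, min y = 4, so height = 6.

6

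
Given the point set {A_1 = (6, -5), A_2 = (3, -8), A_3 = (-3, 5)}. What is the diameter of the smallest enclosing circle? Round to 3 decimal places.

14.318

Side lengths²: A_1A_2² = 18, A_1A_3² = 181, A_2A_3² = 205.
Since A_2A_3² = 205 ≥ 181 + 18 = 199, the angle opposite A_2A_3 is not acute, so the smallest enclosing circle has A_2A_3 as diameter.
Centre = midpoint of A_2A_3 = (0, -1.5), r² = 205/4 = 51.25.
Diameter = 2r = 2√(51.25) ≈ 14.318.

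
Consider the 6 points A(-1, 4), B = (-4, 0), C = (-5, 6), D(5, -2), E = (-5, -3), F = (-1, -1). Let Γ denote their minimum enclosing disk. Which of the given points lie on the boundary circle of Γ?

A smallest enclosing disk is always determined by at most three of the input points on its boundary.
The minimum enclosing circle is determined by three boundary points: C, D, E.
Their circumcentre is (-0.4, 1.5) with r² = 41.41.
The farthest remaining point B is at distance² 15.21 ≤ 41.41.
The points at distance exactly r from the centre are C, D, E — 3 points.

C, D, E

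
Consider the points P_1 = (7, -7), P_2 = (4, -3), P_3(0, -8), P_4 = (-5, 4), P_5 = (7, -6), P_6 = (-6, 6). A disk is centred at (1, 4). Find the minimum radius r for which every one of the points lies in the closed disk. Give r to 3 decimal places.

12.530

The required radius is the distance from (1, 4) to the farthest point.
Squared distances: 157, 58, 145, 36, 136, 53.
Maximum is 157, attained at P_1.
r = √157 ≈ 12.530.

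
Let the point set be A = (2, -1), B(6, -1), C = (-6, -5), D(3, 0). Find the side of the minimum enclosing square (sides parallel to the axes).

12

The bounding box has width 12 and height 5.
An axis-aligned square enclosing the set must have side ≥ max(width, height).
So the minimum side is max(12, 5) = 12.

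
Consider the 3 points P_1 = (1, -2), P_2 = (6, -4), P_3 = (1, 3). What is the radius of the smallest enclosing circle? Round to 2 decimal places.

4.30

Side lengths²: P_1P_2² = 29, P_1P_3² = 25, P_2P_3² = 74.
Since P_2P_3² = 74 ≥ 29 + 25 = 54, the angle opposite P_2P_3 is not acute, so the smallest enclosing circle has P_2P_3 as diameter.
Centre = midpoint of P_2P_3 = (3.5, -0.5), r² = 74/4 = 18.5.
r = √(18.5) ≈ 4.30.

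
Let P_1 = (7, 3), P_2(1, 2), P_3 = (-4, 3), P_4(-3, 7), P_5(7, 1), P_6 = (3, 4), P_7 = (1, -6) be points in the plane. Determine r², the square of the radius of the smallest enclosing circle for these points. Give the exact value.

69745/1444

By Welzl's lemma the MEC is supported by two points (diametrically opposite) or three points (on a circumcircle).
The minimum enclosing circle is determined by three boundary points: P_1, P_4, P_7.
Their circumcentre is (7/19, 35/38) with r² = 69745/1444.
The farthest remaining point P_5 is at distance² 63513/1444 ≤ 69745/1444.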